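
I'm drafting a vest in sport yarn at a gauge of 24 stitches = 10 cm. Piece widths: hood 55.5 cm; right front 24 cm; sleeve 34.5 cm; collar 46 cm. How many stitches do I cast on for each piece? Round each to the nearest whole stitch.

Rate = 24/10 = 2.4 sts per cm.
hood: 55.5 × 2.4 = 133.20 → 133.
right front: 24 × 2.4 = 57.60 → 58.
sleeve: 34.5 × 2.4 = 82.80 → 83.
collar: 46 × 2.4 = 110.40 → 110.

hood 133; right front 58; sleeve 83; collar 110.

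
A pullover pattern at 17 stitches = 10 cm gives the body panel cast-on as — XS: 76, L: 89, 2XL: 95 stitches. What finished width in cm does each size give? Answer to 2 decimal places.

XS 44.71 cm; L 52.35 cm; 2XL 55.88 cm.

17/10 = 1.7 sts per cm.
XS: 76 / 1.7 = 44.706 → 44.71 cm.
L: 89 / 1.7 = 52.353 → 52.35 cm.
2XL: 95 / 1.7 = 55.882 → 55.88 cm.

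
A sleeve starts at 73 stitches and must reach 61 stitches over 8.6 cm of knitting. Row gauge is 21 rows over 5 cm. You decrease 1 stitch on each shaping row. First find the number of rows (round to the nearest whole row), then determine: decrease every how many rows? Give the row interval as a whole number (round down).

Decrease every 3rd row.

Rows = 8.6 × 4.2 = 36.1 → 36 rows.
Stitches to remove: 12 → 12 shaping rows (at 1 st each).
36 / 12 = 3.00 → every 3 rows.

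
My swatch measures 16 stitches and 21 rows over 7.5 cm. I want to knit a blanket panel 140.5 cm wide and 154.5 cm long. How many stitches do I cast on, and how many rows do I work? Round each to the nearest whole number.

Cast on 300 stitches and work 433 rows.

Stitch gauge = 16/7.5 = 2.133 sts/cm; 140.5 × 2.133 = 299.73 → 300 sts.
Row gauge = 21/7.5 = 2.8 rows/cm; 154.5 × 2.8 = 432.60 → 433 rows.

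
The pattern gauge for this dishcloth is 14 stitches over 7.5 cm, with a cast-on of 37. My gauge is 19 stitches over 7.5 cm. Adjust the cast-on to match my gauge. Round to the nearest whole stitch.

Scale factor = 19 / 14 = 1.357.
37 × 19 / 14 = 50.21 sts.
→ 50 sts.

CO 50 sts.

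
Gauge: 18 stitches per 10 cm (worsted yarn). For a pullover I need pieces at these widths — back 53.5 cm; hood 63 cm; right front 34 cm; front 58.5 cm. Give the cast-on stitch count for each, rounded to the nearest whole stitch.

back 96; hood 113; right front 61; front 105.

Rate = 18/10 = 1.8 sts per cm.
back: 53.5 × 1.8 = 96.30 → 96.
hood: 63 × 1.8 = 113.40 → 113.
right front: 34 × 1.8 = 61.20 → 61.
front: 58.5 × 1.8 = 105.30 → 105.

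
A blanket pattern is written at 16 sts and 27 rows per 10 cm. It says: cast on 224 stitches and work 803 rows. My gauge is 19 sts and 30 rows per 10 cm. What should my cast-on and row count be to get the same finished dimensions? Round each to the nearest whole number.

Cast on 266 stitches; work 892 rows.

Stitches: 224 × 19/16 = 266.00 → 266.
Rows: 803 × 30/27 = 892.22 → 892.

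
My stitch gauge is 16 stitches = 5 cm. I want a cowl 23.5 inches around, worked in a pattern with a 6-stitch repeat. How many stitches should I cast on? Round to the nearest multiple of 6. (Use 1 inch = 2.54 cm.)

CO 192 sts.

23.5 in = 23.5 × 2.54 = 59.69 cm.
16 / 5 = 3.2 sts/cm.
59.69 × 3.2 = 191.01 sts.
→ 192.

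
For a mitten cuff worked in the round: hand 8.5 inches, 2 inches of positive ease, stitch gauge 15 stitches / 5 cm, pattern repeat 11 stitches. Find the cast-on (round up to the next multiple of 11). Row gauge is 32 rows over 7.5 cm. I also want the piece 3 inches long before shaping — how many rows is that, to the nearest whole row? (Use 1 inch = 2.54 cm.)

Finished = 8.5 + 2 = 10.5 inches.
10.5 inches × 2.54 = 26.67 cm.
15/5 = 3 sts per cm; 26.67 × 3 = 80.01 sts.
Next multiple of 11 → 88.
3 inches = 7.62 cm; × 4.267 = 32.51 → 33 rows.

Cast on 88 stitches; work 33 rows.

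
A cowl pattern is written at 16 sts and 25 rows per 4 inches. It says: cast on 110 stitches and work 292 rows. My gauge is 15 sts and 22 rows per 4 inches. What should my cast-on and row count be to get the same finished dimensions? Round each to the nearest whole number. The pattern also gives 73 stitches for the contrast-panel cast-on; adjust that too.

Stitches: 110 × 15/16 = 103.12 → 103.
Rows: 292 × 22/25 = 256.96 → 257.
contrast-panel cast-on: 73 × 15/16 = 68.44 → 68.

Cast on 103 stitches; work 257 rows; contrast-panel cast-on 68 stitches.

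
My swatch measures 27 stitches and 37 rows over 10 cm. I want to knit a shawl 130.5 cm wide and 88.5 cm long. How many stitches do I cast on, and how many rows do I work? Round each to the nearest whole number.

Stitch gauge = 27/10 = 2.7 sts/cm; 130.5 × 2.7 = 352.35 → 352 sts.
Row gauge = 37/10 = 3.7 rows/cm; 88.5 × 3.7 = 327.45 → 327 rows.

Cast on 352 stitches and work 327 rows.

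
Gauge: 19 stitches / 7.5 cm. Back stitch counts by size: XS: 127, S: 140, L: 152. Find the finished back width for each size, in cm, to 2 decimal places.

XS 50.13 cm; S 55.26 cm; L 60.00 cm.

19/7.5 = 2.533 sts per cm.
XS: 127 / 2.533 = 50.132 → 50.13 cm.
S: 140 / 2.533 = 55.263 → 55.26 cm.
L: 152 / 2.533 = 60.000 → 60.00 cm.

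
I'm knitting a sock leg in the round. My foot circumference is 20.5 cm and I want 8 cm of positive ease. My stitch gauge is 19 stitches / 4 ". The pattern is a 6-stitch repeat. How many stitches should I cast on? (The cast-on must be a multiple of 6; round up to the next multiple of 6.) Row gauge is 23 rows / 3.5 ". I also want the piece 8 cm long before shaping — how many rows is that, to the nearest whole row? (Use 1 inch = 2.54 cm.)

Finished = 20.5 + 8 = 28.5 cm.
28.5 cm × 1/2.54 = 11.22 inches.
19/4 = 4.75 sts per in; 11.22 × 4.75 = 53.30 sts.
Next multiple of 6 → 54.
8 cm = 3.15 inches; × 6.571 = 20.70 → 21 rows.

Cast on 54 stitches; work 21 rows.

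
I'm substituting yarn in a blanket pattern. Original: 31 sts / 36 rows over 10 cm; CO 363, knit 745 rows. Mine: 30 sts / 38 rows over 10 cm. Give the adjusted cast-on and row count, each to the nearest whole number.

Cast on 351 stitches; work 786 rows.

Stitches: 363 × 30/31 = 351.29 → 351.
Rows: 745 × 38/36 = 786.39 → 786.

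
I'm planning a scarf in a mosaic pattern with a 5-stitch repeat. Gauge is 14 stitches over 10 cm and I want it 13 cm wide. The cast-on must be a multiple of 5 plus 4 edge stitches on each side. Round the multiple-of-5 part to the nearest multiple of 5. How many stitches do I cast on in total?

CO 18 sts.

14 / 10 = 1.4 sts per cm.
13 × 1.4 = 18.20 sts.
Less 8 edge sts → 10.20 for the repeat.
Nearest multiple of 5: 10.
Add back 8 edge sts → 18.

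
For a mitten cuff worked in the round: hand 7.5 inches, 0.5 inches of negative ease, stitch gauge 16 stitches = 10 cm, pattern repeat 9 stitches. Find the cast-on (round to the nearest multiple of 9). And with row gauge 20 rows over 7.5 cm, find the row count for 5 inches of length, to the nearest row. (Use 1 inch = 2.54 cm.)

Cast on 27 stitches; work 34 rows.

Finished = 7.5 − 0.5 = 7 inches.
7 inches × 2.54 = 17.78 cm.
16/10 = 1.6 sts per cm; 17.78 × 1.6 = 28.45 sts.
Nearest multiple of 9 → 27.
5 inches = 12.70 cm; × 2.667 = 33.87 → 34 rows.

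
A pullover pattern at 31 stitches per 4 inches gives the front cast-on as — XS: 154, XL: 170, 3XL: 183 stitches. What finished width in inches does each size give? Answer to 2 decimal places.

31/4 = 7.75 sts per in.
XS: 154 / 7.75 = 19.871 → 19.87 in.
XL: 170 / 7.75 = 21.935 → 21.94 in.
3XL: 183 / 7.75 = 23.613 → 23.61 in.

XS 19.87 inches; XL 21.94 inches; 3XL 23.61 inches.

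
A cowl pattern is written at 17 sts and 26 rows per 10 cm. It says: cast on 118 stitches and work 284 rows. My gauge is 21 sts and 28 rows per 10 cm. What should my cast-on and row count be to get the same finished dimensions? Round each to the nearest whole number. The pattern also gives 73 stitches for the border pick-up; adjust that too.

Stitches: 118 × 21/17 = 145.76 → 146.
Rows: 284 × 28/26 = 305.85 → 306.
border pick-up: 73 × 21/17 = 90.18 → 90.

Cast on 146 stitches; work 306 rows; border pick-up 90 stitches.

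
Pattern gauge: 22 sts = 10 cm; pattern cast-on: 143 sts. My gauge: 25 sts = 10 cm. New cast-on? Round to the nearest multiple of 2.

Scale factor = 25 / 22 = 1.136.
143 × 25 / 22 = 162.50 sts.
→ 162 sts.

162 stitches.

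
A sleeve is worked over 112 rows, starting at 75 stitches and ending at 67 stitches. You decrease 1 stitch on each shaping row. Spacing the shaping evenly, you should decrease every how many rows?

Stitches to remove: |67 − 75| = 8.
Shaping rows needed: 8 / 1 = 8.
112 rows / 8 = every 14 rows.

Decrease every 14th row.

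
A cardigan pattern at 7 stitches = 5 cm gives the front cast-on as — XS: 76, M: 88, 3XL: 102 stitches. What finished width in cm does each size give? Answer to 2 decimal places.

XS 54.29 cm; M 62.86 cm; 3XL 72.86 cm.

7/5 = 1.4 sts per cm.
XS: 76 / 1.4 = 54.286 → 54.29 cm.
M: 88 / 1.4 = 62.857 → 62.86 cm.
3XL: 102 / 1.4 = 72.857 → 72.86 cm.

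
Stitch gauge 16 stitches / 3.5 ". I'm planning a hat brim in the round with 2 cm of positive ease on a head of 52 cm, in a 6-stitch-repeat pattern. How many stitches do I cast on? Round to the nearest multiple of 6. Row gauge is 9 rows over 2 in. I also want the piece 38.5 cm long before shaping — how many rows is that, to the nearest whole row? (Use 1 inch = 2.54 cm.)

Cast on 96 stitches; work 68 rows.

Finished = 52 + 2 = 54 cm.
54 cm × 1/2.54 = 21.26 inches.
16/3.5 = 4.571 sts per in; 21.26 × 4.571 = 97.19 sts.
Nearest multiple of 6 → 96.
38.5 cm = 15.16 inches; × 4.5 = 68.21 → 68 rows.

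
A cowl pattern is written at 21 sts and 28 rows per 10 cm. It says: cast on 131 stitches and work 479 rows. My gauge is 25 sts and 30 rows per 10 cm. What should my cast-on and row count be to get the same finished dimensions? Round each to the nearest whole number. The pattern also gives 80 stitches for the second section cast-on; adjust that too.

Cast on 156 stitches; work 513 rows; second section cast-on 95 stitches.

Stitches: 131 × 25/21 = 155.95 → 156.
Rows: 479 × 30/28 = 513.21 → 513.
second section cast-on: 80 × 25/21 = 95.24 → 95.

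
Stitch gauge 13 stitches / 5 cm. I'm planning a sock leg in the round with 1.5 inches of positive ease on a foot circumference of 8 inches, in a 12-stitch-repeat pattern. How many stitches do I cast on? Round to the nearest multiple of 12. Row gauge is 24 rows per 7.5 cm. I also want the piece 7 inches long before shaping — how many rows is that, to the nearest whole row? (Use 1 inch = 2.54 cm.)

Finished = 8 + 1.5 = 9.5 inches.
9.5 inches × 2.54 = 24.13 cm.
13/5 = 2.6 sts per cm; 24.13 × 2.6 = 62.74 sts.
Nearest multiple of 12 → 60.
7 inches = 17.78 cm; × 3.2 = 56.90 → 57 rows.

Cast on 60 stitches; work 57 rows.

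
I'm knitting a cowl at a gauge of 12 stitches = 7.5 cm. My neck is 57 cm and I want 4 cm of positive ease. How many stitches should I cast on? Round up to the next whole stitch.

Finished = 57 + 4 = 61 cm.
12 / 7.5 = 1.6 sts per cm.
61.00 × 1.6 = 97.60 sts.
→ 98 sts.

Cast on 98 stitches.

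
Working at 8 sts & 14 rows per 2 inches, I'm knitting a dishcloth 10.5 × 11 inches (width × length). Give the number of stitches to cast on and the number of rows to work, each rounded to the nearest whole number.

Stitch gauge = 8/2 = 4 sts/in; 10.5 × 4 = 42.00 → 42 sts.
Row gauge = 14/2 = 7 rows/in; 11 × 7 = 77.00 → 77 rows.

Cast on 42 stitches and work 77 rows.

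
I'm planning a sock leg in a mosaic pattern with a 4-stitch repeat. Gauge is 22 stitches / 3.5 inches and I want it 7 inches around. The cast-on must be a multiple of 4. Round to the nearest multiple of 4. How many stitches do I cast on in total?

22 / 3.5 = 6.286 sts per inch.
7 × 6.286 = 44.00 sts.
Nearest multiple of 4: 44.

CO 44 sts.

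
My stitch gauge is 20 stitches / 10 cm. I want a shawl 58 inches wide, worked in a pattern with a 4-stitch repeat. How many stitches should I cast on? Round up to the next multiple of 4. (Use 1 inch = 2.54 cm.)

296 stitches.

58 in = 58 × 2.54 = 147.32 cm.
20 / 10 = 2 sts/cm.
147.32 × 2 = 294.64 sts.
→ 296.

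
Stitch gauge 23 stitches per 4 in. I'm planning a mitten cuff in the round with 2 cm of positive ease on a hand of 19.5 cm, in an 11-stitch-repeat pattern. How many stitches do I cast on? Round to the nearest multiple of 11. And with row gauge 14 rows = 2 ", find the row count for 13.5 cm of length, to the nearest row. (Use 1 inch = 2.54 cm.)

Cast on 44 stitches; work 37 rows.

Finished = 19.5 + 2 = 21.5 cm.
21.5 cm × 1/2.54 = 8.46 inches.
23/4 = 5.75 sts per in; 8.46 × 5.75 = 48.67 sts.
Nearest multiple of 11 → 44.
13.5 cm = 5.31 inches; × 7 = 37.20 → 37 rows.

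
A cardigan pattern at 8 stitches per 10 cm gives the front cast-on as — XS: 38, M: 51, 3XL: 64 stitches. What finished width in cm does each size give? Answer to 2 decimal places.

XS 47.50 cm; M 63.75 cm; 3XL 80.00 cm.

8/10 = 0.8 sts per cm.
XS: 38 / 0.8 = 47.500 → 47.50 cm.
M: 51 / 0.8 = 63.750 → 63.75 cm.
3XL: 64 / 0.8 = 80.000 → 80.00 cm.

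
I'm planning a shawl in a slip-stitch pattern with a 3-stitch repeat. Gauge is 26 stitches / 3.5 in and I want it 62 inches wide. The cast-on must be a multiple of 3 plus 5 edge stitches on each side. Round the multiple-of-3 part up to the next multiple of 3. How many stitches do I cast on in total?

26 / 3.5 = 7.429 sts per inch.
62 × 7.429 = 460.57 sts.
Less 10 edge sts → 450.57 for the repeat.
Next multiple of 3: 453.
Add back 10 edge sts → 463.

463 stitches.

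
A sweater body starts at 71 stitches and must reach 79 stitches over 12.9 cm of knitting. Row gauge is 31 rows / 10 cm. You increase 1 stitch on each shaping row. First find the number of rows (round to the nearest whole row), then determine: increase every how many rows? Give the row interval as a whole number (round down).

Rows = 12.9 × 3.1 = 40.0 → 40 rows.
Stitches to add: 8 → 8 shaping rows (at 1 st each).
40 / 8 = 5.00 → every 5 rows.

Increase every 5th row.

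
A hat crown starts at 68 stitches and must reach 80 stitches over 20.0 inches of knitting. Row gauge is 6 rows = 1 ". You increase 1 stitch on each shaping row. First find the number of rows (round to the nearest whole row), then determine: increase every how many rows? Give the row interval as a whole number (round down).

Increase every 10th row.

Rows = 20.0 × 6 = 120.0 → 120 rows.
Stitches to add: 12 → 12 shaping rows (at 1 st each).
120 / 12 = 10.00 → every 10 rows.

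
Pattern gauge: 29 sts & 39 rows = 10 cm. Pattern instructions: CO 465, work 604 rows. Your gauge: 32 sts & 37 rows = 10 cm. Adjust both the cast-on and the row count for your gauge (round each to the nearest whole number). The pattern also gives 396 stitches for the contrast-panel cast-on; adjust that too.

Cast on 513 stitches; work 573 rows; contrast-panel cast-on 437 stitches.

Stitches: 465 × 32/29 = 513.10 → 513.
Rows: 604 × 37/39 = 573.03 → 573.
contrast-panel cast-on: 396 × 32/29 = 436.97 → 437.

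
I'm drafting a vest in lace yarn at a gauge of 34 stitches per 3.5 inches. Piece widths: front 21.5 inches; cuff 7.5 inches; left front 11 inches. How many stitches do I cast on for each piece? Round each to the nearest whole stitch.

front 209; cuff 73; left front 107.

Rate = 34/3.5 = 9.714 sts per in.
front: 21.5 × 9.714 = 208.86 → 209.
cuff: 7.5 × 9.714 = 72.86 → 73.
left front: 11 × 9.714 = 106.86 → 107.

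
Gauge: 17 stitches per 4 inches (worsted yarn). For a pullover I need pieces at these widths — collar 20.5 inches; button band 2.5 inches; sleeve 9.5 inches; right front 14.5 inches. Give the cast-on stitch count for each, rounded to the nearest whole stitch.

Rate = 17/4 = 4.25 sts per in.
collar: 20.5 × 4.25 = 87.12 → 87.
button band: 2.5 × 4.25 = 10.62 → 11.
sleeve: 9.5 × 4.25 = 40.38 → 40.
right front: 14.5 × 4.25 = 61.62 → 62.

collar 87; button band 11; sleeve 40; right front 62.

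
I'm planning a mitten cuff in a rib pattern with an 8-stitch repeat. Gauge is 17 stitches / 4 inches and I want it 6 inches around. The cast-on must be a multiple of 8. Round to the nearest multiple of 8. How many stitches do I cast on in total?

24 stitches.

17 / 4 = 4.25 sts per inch.
6 × 4.25 = 25.50 sts.
Nearest multiple of 8: 24.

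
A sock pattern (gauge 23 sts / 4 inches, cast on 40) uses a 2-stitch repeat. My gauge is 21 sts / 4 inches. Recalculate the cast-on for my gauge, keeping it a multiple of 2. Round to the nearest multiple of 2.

40 × 21 / 23 = 36.52.
Nearest multiple of 2: 36.

CO 36 sts.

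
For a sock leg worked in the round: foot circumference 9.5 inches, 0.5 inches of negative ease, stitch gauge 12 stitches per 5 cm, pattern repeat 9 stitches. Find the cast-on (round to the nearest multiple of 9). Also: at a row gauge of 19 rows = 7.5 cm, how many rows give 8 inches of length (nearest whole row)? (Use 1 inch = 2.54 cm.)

Cast on 54 stitches; work 51 rows.

Finished = 9.5 − 0.5 = 9 inches.
9 inches × 2.54 = 22.86 cm.
12/5 = 2.4 sts per cm; 22.86 × 2.4 = 54.86 sts.
Nearest multiple of 9 → 54.
8 inches = 20.32 cm; × 2.533 = 51.48 → 51 rows.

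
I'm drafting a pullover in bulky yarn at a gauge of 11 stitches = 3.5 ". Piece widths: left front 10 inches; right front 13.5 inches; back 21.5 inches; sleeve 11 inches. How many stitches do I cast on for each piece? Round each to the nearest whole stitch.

Rate = 11/3.5 = 3.143 sts per in.
left front: 10 × 3.143 = 31.43 → 31.
right front: 13.5 × 3.143 = 42.43 → 42.
back: 21.5 × 3.143 = 67.57 → 68.
sleeve: 11 × 3.143 = 34.57 → 35.

left front 31; right front 42; back 68; sleeve 35.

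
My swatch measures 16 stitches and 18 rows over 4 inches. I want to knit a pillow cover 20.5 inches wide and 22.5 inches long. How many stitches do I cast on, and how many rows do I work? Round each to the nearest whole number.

Stitch gauge = 16/4 = 4 sts/in; 20.5 × 4 = 82.00 → 82 sts.
Row gauge = 18/4 = 4.5 rows/in; 22.5 × 4.5 = 101.25 → 101 rows.

Cast on 82 stitches and work 101 rows.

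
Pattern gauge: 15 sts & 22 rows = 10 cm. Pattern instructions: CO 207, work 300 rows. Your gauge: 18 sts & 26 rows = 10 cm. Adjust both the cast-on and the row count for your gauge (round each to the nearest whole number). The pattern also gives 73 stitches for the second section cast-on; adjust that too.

Cast on 248 stitches; work 355 rows; second section cast-on 88 stitches.

Stitches: 207 × 18/15 = 248.40 → 248.
Rows: 300 × 26/22 = 354.55 → 355.
second section cast-on: 73 × 18/15 = 87.60 → 88.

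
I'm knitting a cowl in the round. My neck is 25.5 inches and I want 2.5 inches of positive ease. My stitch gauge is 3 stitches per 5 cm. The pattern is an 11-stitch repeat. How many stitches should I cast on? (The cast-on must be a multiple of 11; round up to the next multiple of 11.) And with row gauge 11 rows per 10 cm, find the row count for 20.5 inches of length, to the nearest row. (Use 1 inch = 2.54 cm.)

Cast on 44 stitches; work 57 rows.

Finished = 25.5 + 2.5 = 28 inches.
28 inches × 2.54 = 71.12 cm.
3/5 = 0.6 sts per cm; 71.12 × 0.6 = 42.67 sts.
Next multiple of 11 → 44.
20.5 inches = 52.07 cm; × 1.1 = 57.28 → 57 rows.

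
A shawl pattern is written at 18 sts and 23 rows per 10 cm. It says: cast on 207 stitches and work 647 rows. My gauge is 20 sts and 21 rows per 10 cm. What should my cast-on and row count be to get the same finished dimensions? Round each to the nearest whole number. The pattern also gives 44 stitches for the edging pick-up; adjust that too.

Cast on 230 stitches; work 591 rows; edging pick-up 49 stitches.

Stitches: 207 × 20/18 = 230.00 → 230.
Rows: 647 × 21/23 = 590.74 → 591.
edging pick-up: 44 × 20/18 = 48.89 → 49.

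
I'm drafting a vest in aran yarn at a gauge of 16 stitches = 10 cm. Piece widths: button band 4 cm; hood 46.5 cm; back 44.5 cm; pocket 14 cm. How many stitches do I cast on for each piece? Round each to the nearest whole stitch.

button band 6; hood 74; back 71; pocket 22.

Rate = 16/10 = 1.6 sts per cm.
button band: 4 × 1.6 = 6.40 → 6.
hood: 46.5 × 1.6 = 74.40 → 74.
back: 44.5 × 1.6 = 71.20 → 71.
pocket: 14 × 1.6 = 22.40 → 22.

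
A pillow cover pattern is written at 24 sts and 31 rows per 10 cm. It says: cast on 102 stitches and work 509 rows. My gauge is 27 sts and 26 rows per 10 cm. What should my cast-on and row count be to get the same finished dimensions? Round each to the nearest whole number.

Stitches: 102 × 27/24 = 114.75 → 115.
Rows: 509 × 26/31 = 426.90 → 427.

Cast on 115 stitches; work 427 rows.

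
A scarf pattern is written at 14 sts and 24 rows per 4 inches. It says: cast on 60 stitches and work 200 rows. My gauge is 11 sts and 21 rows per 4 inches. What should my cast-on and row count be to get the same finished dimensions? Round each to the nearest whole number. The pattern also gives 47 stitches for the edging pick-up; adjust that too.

Stitches: 60 × 11/14 = 47.14 → 47.
Rows: 200 × 21/24 = 175.00 → 175.
edging pick-up: 47 × 11/14 = 36.93 → 37.

Cast on 47 stitches; work 175 rows; edging pick-up 37 stitches.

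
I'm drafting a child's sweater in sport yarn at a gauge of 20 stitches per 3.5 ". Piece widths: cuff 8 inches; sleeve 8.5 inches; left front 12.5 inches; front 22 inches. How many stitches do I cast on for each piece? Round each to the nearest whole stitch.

Rate = 20/3.5 = 5.714 sts per in.
cuff: 8 × 5.714 = 45.71 → 46.
sleeve: 8.5 × 5.714 = 48.57 → 49.
left front: 12.5 × 5.714 = 71.43 → 71.
front: 22 × 5.714 = 125.71 → 126.

cuff 46; sleeve 49; left front 71; front 126.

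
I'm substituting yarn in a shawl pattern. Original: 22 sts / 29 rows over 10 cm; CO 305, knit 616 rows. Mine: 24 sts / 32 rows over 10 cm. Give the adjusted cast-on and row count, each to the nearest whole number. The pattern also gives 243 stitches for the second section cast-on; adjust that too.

Cast on 333 stitches; work 680 rows; second section cast-on 265 stitches.

Stitches: 305 × 24/22 = 332.73 → 333.
Rows: 616 × 32/29 = 679.72 → 680.
second section cast-on: 243 × 24/22 = 265.09 → 265.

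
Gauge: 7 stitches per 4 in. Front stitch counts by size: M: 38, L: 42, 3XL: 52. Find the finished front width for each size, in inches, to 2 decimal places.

M 21.71 inches; L 24.00 inches; 3XL 29.71 inches.

7/4 = 1.75 sts per in.
M: 38 / 1.75 = 21.714 → 21.71 in.
L: 42 / 1.75 = 24.000 → 24.00 in.
3XL: 52 / 1.75 = 29.714 → 29.71 in.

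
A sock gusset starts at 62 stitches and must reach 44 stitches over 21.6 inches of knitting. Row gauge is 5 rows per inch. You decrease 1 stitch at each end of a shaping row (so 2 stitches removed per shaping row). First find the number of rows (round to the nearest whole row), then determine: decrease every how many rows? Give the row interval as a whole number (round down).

Rows = 21.6 × 5 = 108.0 → 108 rows.
Stitches to remove: 18 → 9 shaping rows (at 2 st each).
108 / 9 = 12.00 → every 12 rows.

Decrease every 12th row.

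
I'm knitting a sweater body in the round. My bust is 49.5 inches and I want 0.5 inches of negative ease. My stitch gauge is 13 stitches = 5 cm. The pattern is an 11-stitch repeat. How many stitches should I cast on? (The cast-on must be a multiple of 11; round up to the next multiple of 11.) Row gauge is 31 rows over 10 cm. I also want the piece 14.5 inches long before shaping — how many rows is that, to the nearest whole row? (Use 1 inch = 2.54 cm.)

Cast on 330 stitches; work 114 rows.

Finished = 49.5 − 0.5 = 49 inches.
49 inches × 2.54 = 124.46 cm.
13/5 = 2.6 sts per cm; 124.46 × 2.6 = 323.60 sts.
Next multiple of 11 → 330.
14.5 inches = 36.83 cm; × 3.1 = 114.17 → 114 rows.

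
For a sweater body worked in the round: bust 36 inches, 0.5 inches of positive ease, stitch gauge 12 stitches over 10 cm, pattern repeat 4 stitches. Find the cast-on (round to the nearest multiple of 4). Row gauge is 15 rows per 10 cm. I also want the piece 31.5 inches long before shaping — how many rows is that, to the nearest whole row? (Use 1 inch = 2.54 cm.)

Cast on 112 stitches; work 120 rows.

Finished = 36 + 0.5 = 36.5 inches.
36.5 inches × 2.54 = 92.71 cm.
12/10 = 1.2 sts per cm; 92.71 × 1.2 = 111.25 sts.
Nearest multiple of 4 → 112.
31.5 inches = 80.01 cm; × 1.5 = 120.02 → 120 rows.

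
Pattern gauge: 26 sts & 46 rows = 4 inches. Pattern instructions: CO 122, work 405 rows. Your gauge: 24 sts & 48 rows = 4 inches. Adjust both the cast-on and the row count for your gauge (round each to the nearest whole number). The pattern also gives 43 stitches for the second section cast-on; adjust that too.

Cast on 113 stitches; work 423 rows; second section cast-on 40 stitches.

Stitches: 122 × 24/26 = 112.62 → 113.
Rows: 405 × 48/46 = 422.61 → 423.
second section cast-on: 43 × 24/26 = 39.69 → 40.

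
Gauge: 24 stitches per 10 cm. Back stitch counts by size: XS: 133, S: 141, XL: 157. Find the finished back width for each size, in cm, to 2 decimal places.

24/10 = 2.4 sts per cm.
XS: 133 / 2.4 = 55.417 → 55.42 cm.
S: 141 / 2.4 = 58.750 → 58.75 cm.
XL: 157 / 2.4 = 65.417 → 65.42 cm.

XS 55.42 cm; S 58.75 cm; XL 65.42 cm.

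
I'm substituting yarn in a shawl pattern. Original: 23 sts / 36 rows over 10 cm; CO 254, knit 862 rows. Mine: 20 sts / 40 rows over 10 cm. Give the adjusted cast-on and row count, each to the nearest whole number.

Stitches: 254 × 20/23 = 220.87 → 221.
Rows: 862 × 40/36 = 957.78 → 958.

Cast on 221 stitches; work 958 rows.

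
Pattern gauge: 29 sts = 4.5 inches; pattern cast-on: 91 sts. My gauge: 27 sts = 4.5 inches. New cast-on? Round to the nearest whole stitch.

Scale factor = 27 / 29 = 0.931.
91 × 27 / 29 = 84.72 sts.
→ 85 sts.

85 stitches.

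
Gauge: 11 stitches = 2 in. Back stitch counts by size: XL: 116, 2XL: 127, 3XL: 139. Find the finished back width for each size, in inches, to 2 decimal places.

XL 21.09 inches; 2XL 23.09 inches; 3XL 25.27 inches.

11/2 = 5.5 sts per in.
XL: 116 / 5.5 = 21.091 → 21.09 in.
2XL: 127 / 5.5 = 23.091 → 23.09 in.
3XL: 139 / 5.5 = 25.273 → 25.27 in.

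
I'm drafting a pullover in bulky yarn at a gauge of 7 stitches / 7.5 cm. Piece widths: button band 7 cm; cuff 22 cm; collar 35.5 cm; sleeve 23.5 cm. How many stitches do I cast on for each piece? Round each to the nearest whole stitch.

button band 7; cuff 21; collar 33; sleeve 22.

Rate = 7/7.5 = 0.933 sts per cm.
button band: 7 × 0.933 = 6.53 → 7.
cuff: 22 × 0.933 = 20.53 → 21.
collar: 35.5 × 0.933 = 33.13 → 33.
sleeve: 23.5 × 0.933 = 21.93 → 22.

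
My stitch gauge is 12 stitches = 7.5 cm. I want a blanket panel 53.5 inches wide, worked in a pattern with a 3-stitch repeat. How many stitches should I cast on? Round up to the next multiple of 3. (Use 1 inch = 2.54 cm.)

53.5 in = 53.5 × 2.54 = 135.89 cm.
12 / 7.5 = 1.6 sts/cm.
135.89 × 1.6 = 217.42 sts.
→ 219.

CO 219 sts.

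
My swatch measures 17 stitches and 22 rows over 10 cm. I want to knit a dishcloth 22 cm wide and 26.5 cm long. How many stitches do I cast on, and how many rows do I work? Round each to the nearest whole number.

Stitch gauge = 17/10 = 1.7 sts/cm; 22 × 1.7 = 37.40 → 37 sts.
Row gauge = 22/10 = 2.2 rows/cm; 26.5 × 2.2 = 58.30 → 58 rows.

Cast on 37 stitches and work 58 rows.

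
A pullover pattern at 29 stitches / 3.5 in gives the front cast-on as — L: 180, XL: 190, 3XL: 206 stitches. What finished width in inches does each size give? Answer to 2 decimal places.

L 21.72 inches; XL 22.93 inches; 3XL 24.86 inches.

29/3.5 = 8.286 sts per in.
L: 180 / 8.286 = 21.724 → 21.72 in.
XL: 190 / 8.286 = 22.931 → 22.93 in.
3XL: 206 / 8.286 = 24.862 → 24.86 in.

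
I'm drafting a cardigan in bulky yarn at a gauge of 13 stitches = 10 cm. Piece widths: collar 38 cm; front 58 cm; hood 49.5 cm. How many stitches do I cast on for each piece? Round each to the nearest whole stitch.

Rate = 13/10 = 1.3 sts per cm.
collar: 38 × 1.3 = 49.40 → 49.
front: 58 × 1.3 = 75.40 → 75.
hood: 49.5 × 1.3 = 64.35 → 64.

collar 49; front 75; hood 64.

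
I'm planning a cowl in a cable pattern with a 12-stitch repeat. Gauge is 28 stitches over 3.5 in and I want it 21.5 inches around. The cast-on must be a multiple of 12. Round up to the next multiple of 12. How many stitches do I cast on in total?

28 / 3.5 = 8 sts per inch.
21.5 × 8 = 172.00 sts.
Next multiple of 12: 180.

180 stitches.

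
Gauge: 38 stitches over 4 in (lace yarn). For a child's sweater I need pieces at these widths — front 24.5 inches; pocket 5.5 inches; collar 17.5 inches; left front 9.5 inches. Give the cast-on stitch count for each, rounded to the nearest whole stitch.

front 233; pocket 52; collar 166; left front 90.

Rate = 38/4 = 9.5 sts per in.
front: 24.5 × 9.5 = 232.75 → 233.
pocket: 5.5 × 9.5 = 52.25 → 52.
collar: 17.5 × 9.5 = 166.25 → 166.
left front: 9.5 × 9.5 = 90.25 → 90.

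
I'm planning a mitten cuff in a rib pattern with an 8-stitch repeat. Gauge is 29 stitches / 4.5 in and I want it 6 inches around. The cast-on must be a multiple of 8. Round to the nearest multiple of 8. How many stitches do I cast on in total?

29 / 4.5 = 6.444 sts per inch.
6 × 6.444 = 38.67 sts.
Nearest multiple of 8: 40.

40 stitches.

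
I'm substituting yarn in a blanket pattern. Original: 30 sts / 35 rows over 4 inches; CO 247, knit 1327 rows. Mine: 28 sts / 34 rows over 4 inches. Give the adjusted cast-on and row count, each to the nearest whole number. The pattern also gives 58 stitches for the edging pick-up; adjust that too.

Cast on 231 stitches; work 1289 rows; edging pick-up 54 stitches.

Stitches: 247 × 28/30 = 230.53 → 231.
Rows: 1327 × 34/35 = 1289.09 → 1289.
edging pick-up: 58 × 28/30 = 54.13 → 54.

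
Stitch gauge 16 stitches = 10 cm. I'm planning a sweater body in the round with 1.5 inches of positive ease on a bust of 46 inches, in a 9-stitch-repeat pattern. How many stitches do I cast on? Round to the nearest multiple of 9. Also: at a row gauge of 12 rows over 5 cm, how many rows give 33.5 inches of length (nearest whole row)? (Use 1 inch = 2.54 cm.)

Finished = 46 + 1.5 = 47.5 inches.
47.5 inches × 2.54 = 120.65 cm.
16/10 = 1.6 sts per cm; 120.65 × 1.6 = 193.04 sts.
Nearest multiple of 9 → 189.
33.5 inches = 85.09 cm; × 2.4 = 204.22 → 204 rows.

Cast on 189 stitches; work 204 rows.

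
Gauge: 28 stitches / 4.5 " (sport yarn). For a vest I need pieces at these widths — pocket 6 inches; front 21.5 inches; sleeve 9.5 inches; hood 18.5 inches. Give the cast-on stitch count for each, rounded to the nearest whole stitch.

Rate = 28/4.5 = 6.222 sts per in.
pocket: 6 × 6.222 = 37.33 → 37.
front: 21.5 × 6.222 = 133.78 → 134.
sleeve: 9.5 × 6.222 = 59.11 → 59.
hood: 18.5 × 6.222 = 115.11 → 115.

pocket 37; front 134; sleeve 59; hood 115.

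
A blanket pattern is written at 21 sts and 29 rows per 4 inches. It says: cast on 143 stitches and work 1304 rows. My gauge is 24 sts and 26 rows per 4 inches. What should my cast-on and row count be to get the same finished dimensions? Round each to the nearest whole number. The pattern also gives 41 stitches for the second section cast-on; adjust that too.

Cast on 163 stitches; work 1169 rows; second section cast-on 47 stitches.

Stitches: 143 × 24/21 = 163.43 → 163.
Rows: 1304 × 26/29 = 1169.10 → 1169.
second section cast-on: 41 × 24/21 = 46.86 → 47.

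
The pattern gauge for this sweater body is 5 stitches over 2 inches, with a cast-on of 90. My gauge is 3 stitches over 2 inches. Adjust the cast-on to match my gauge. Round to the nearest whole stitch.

Scale factor = 3 / 5 = 0.600.
90 × 3 / 5 = 54.00 sts.

54 stitches.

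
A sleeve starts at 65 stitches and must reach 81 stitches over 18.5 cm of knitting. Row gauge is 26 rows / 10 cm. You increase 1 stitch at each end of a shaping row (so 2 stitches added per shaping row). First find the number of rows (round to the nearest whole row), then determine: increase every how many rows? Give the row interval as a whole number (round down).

Increase every 6th row.

Rows = 18.5 × 2.6 = 48.1 → 48 rows.
Stitches to add: 16 → 8 shaping rows (at 2 st each).
48 / 8 = 6.00 → every 6 rows.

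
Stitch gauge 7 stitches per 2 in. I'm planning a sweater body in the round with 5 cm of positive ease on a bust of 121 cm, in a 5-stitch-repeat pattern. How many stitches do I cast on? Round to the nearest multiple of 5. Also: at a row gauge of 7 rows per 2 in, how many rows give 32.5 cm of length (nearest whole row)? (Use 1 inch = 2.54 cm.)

Cast on 175 stitches; work 45 rows.

Finished = 121 + 5 = 126 cm.
126 cm × 1/2.54 = 49.61 inches.
7/2 = 3.5 sts per in; 49.61 × 3.5 = 173.62 sts.
Nearest multiple of 5 → 175.
32.5 cm = 12.80 inches; × 3.5 = 44.78 → 45 rows.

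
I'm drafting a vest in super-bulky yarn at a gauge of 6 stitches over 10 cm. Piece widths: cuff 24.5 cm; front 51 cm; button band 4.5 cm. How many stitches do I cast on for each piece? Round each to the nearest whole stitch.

Rate = 6/10 = 0.6 sts per cm.
cuff: 24.5 × 0.6 = 14.70 → 15.
front: 51 × 0.6 = 30.60 → 31.
button band: 4.5 × 0.6 = 2.70 → 3.

cuff 15; front 31; button band 3.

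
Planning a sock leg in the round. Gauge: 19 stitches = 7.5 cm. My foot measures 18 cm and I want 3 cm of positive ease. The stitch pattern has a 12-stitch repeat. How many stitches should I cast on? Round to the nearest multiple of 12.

Finished = 18 + 3 = 21 cm.
19 / 7.5 = 2.533 sts/cm.
21 × 2.533 = 53.20 sts.
Nearest multiple of 12: 48.

48 stitches.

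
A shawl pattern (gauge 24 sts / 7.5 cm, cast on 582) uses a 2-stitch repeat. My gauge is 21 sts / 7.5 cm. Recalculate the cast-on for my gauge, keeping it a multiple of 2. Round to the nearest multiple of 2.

510 stitches.

582 × 21 / 24 = 509.25.
Nearest multiple of 2: 510.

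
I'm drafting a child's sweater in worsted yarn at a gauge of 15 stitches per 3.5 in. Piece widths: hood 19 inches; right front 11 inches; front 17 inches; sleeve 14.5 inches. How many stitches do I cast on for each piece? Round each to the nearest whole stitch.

Rate = 15/3.5 = 4.286 sts per in.
hood: 19 × 4.286 = 81.43 → 81.
right front: 11 × 4.286 = 47.14 → 47.
front: 17 × 4.286 = 72.86 → 73.
sleeve: 14.5 × 4.286 = 62.14 → 62.

hood 81; right front 47; front 73; sleeve 62.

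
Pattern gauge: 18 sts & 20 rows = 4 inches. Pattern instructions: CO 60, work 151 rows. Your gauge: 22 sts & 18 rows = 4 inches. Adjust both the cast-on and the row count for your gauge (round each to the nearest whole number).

Stitches: 60 × 22/18 = 73.33 → 73.
Rows: 151 × 18/20 = 135.90 → 136.

Cast on 73 stitches; work 136 rows.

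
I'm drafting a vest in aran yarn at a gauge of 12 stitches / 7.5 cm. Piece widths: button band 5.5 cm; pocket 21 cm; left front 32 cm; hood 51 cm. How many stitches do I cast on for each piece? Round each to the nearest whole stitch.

Rate = 12/7.5 = 1.6 sts per cm.
button band: 5.5 × 1.6 = 8.80 → 9.
pocket: 21 × 1.6 = 33.60 → 34.
left front: 32 × 1.6 = 51.20 → 51.
hood: 51 × 1.6 = 81.60 → 82.

button band 9; pocket 34; left front 51; hood 82.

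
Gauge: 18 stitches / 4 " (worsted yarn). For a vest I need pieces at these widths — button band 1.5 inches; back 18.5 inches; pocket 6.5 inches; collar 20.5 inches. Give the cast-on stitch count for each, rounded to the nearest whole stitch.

button band 7; back 83; pocket 29; collar 92.

Rate = 18/4 = 4.5 sts per in.
button band: 1.5 × 4.5 = 6.75 → 7.
back: 18.5 × 4.5 = 83.25 → 83.
pocket: 6.5 × 4.5 = 29.25 → 29.
collar: 20.5 × 4.5 = 92.25 → 92.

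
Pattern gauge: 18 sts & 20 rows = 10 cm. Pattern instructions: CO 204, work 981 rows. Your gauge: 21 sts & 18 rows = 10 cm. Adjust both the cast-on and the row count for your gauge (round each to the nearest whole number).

Stitches: 204 × 21/18 = 238.00 → 238.
Rows: 981 × 18/20 = 882.90 → 883.

Cast on 238 stitches; work 883 rows.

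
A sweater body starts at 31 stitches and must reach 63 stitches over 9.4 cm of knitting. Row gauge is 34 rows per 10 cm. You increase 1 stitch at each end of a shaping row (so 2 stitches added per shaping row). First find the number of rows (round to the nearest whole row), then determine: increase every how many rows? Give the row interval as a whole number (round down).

Rows = 9.4 × 3.4 = 32.0 → 32 rows.
Stitches to add: 32 → 16 shaping rows (at 2 st each).
32 / 16 = 2.00 → every 2 rows.

Increase every 2nd row.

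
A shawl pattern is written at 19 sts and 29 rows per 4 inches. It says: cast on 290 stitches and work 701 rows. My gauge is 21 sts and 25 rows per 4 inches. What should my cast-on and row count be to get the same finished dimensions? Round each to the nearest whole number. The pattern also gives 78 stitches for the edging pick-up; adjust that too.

Stitches: 290 × 21/19 = 320.53 → 321.
Rows: 701 × 25/29 = 604.31 → 604.
edging pick-up: 78 × 21/19 = 86.21 → 86.

Cast on 321 stitches; work 604 rows; edging pick-up 86 stitches.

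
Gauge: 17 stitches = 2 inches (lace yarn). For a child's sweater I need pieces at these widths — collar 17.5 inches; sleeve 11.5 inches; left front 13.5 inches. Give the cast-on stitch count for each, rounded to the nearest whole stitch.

Rate = 17/2 = 8.5 sts per in.
collar: 17.5 × 8.5 = 148.75 → 149.
sleeve: 11.5 × 8.5 = 97.75 → 98.
left front: 13.5 × 8.5 = 114.75 → 115.

collar 149; sleeve 98; left front 115.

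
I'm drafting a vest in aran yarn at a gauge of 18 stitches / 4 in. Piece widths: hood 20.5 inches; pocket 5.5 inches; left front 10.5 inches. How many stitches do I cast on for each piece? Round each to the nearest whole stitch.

hood 92; pocket 25; left front 47.

Rate = 18/4 = 4.5 sts per in.
hood: 20.5 × 4.5 = 92.25 → 92.
pocket: 5.5 × 4.5 = 24.75 → 25.
left front: 10.5 × 4.5 = 47.25 → 47.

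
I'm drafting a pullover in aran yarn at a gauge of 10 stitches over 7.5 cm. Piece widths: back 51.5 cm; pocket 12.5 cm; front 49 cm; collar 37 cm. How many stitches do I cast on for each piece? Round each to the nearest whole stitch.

Rate = 10/7.5 = 1.333 sts per cm.
back: 51.5 × 1.333 = 68.67 → 69.
pocket: 12.5 × 1.333 = 16.67 → 17.
front: 49 × 1.333 = 65.33 → 65.
collar: 37 × 1.333 = 49.33 → 49.

back 69; pocket 17; front 65; collar 49.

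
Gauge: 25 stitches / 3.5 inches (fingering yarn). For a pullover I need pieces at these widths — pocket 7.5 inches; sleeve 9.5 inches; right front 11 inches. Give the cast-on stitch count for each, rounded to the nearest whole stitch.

Rate = 25/3.5 = 7.143 sts per in.
pocket: 7.5 × 7.143 = 53.57 → 54.
sleeve: 9.5 × 7.143 = 67.86 → 68.
right front: 11 × 7.143 = 78.57 → 79.

pocket 54; sleeve 68; right front 79.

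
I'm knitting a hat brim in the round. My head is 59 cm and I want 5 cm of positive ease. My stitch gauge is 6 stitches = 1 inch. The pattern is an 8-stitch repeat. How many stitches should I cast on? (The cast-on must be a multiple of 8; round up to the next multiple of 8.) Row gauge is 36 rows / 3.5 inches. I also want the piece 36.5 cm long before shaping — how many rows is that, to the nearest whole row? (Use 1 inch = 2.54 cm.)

Cast on 152 stitches; work 148 rows.

Finished = 59 + 5 = 64 cm.
64 cm × 1/2.54 = 25.20 inches.
6/1 = 6 sts per in; 25.20 × 6 = 151.18 sts.
Next multiple of 8 → 152.
36.5 cm = 14.37 inches; × 10.286 = 147.81 → 148 rows.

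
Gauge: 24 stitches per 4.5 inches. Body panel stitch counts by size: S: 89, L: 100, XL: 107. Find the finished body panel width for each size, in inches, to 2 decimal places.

24/4.5 = 5.333 sts per in.
S: 89 / 5.333 = 16.688 → 16.69 in.
L: 100 / 5.333 = 18.750 → 18.75 in.
XL: 107 / 5.333 = 20.062 → 20.06 in.

S 16.69 inches; L 18.75 inches; XL 20.06 inches.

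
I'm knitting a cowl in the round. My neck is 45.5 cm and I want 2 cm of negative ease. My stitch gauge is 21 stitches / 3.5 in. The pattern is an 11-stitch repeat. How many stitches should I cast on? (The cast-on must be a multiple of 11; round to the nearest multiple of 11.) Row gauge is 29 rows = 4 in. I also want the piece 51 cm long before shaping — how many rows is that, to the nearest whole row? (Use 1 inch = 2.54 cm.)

Finished = 45.5 − 2 = 43.5 cm.
43.5 cm × 1/2.54 = 17.13 inches.
21/3.5 = 6 sts per in; 17.13 × 6 = 102.76 sts.
Nearest multiple of 11 → 99.
51 cm = 20.08 inches; × 7.25 = 145.57 → 146 rows.

Cast on 99 stitches; work 146 rows.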